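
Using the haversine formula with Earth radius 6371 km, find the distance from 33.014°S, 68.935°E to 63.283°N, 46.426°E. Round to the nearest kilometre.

10892 km

Δλ = 46.426 − 68.935 = -22.509°.
Δφ = 63.283 − -33.014 = 96.297°.
a = sin²(Δφ/2) + cos φ₁ · cos φ₂ · sin²(Δλ/2) = 0.569201.
c = 2·atan2(√a, √(1−a)) = 1.70964 rad → d = 6371·c ≈ 10892.14 km.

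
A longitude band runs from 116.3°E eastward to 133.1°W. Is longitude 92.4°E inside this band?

Band width going east from +116.3° to -133.1°: ((-133.1 − 116.3) mod 360) = 110.6°.
Offset of +92.4° east of the west edge: ((92.4 − 116.3) mod 360) = 336.1°.
336.1° > 110.6° ⇒ outside.

No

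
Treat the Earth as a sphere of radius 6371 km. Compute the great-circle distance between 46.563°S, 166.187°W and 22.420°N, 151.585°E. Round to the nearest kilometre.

8766 km

Δλ = 151.585 − -166.187 = 317.772°; wrapped into (−180°, 180°]: -42.228°.
Δφ = 22.420 − -46.563 = 68.983°.
a = sin²(Δφ/2) + cos φ₁ · cos φ₂ · sin²(Δλ/2) = 0.403152.
c = 2·atan2(√a, √(1−a)) = 1.37587 rad → d = 6371·c ≈ 8765.66 km.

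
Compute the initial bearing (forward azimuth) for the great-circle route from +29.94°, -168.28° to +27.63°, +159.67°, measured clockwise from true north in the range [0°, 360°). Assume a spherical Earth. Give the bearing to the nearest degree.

273°

Δλ = 159.67 − -168.28 = 327.95°; wrapped into (−180°, 180°]: -32.05°.
θ = atan2( sin Δλ · cos φ₂ , cos φ₁ · sin φ₂ − sin φ₁ · cos φ₂ · cos Δλ )
  = atan2(-0.47014, 0.02709) = -86.702° → normalised to [0°, 360°): 273.298°.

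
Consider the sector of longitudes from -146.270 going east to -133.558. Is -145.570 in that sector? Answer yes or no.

Band width going east from -146.270° to -133.558°: ((-133.558 − -146.270) mod 360) = 12.712°.
Offset of -145.570° east of the west edge: ((-145.570 − -146.270) mod 360) = 0.700°.
0.700° ≤ 12.712° ⇒ inside.

Yes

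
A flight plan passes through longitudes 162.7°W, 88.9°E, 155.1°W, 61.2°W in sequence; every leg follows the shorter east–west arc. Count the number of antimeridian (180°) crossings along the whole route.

Leg 1: -162.7° → +88.9°, shortest Δλ = -108.4° (west) — crosses 180°.
Leg 2: +88.9° → -155.1°, shortest Δλ = 116.0° (east) — crosses 180°.
Leg 3: -155.1° → -61.2°, shortest Δλ = 93.9° (east) — does not cross 180°.
Total crossings: 2.

2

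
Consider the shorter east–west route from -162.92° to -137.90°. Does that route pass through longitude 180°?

No

Signed shortest Δλ = ((-137.90 − -162.92 + 180) mod 360) − 180 = 25.02°.
Going east by 25.02° from -162.92° reaches -137.90° without touching 180°.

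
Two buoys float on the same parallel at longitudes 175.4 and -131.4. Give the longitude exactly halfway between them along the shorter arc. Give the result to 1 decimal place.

Signed shortest Δλ from +175.4° to -131.4° is +53.2°.
Midpoint longitude = +175.4° + (+53.2°)/2 = +175.4° + 26.6° = +202.0°.
Normalise into (−180°, 180°]: -158.0°.
(The naïve average (+175.4 + -131.4)/2 = 22.0° is on the wrong side of the globe.)

-158.0°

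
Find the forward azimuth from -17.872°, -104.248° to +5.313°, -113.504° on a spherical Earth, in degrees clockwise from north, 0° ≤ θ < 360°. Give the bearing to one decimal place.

Δλ = -113.504 − -104.248 = -9.256°.
θ = atan2( sin Δλ · cos φ₂ , cos φ₁ · sin φ₂ − sin φ₁ · cos φ₂ · cos Δλ )
  = atan2(-0.16015, 0.38972) = -22.340° → normalised to [0°, 360°): 337.660°.

337.7°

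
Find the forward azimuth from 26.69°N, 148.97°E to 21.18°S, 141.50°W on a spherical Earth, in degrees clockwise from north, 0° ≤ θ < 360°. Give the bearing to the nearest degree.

Δλ = -141.50 − 148.97 = -290.47°; wrapped into (−180°, 180°]: 69.53°.
θ = atan2( sin Δλ · cos φ₂ , cos φ₁ · sin φ₂ − sin φ₁ · cos φ₂ · cos Δλ )
  = atan2(0.87357, -0.46927) = 118.244° → normalised to [0°, 360°): 118.244°.

118°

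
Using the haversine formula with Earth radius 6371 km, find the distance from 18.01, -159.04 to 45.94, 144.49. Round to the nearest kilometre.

Δλ = 144.49 − -159.04 = 303.53°; wrapped into (−180°, 180°]: -56.47°.
Δφ = 45.94 − 18.01 = 27.93°.
a = sin²(Δφ/2) + cos φ₁ · cos φ₂ · sin²(Δλ/2) = 0.206256.
c = 2·atan2(√a, √(1−a)) = 0.94284 rad → d = 6371·c ≈ 6006.87 km.

6007 km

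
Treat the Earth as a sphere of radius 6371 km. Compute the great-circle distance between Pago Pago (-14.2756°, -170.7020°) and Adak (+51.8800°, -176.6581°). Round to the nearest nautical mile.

Δλ = -176.6581 − -170.7020 = -5.9561°.
Δφ = 51.8800 − -14.2756 = 66.1556°.
a = sin²(Δφ/2) + cos φ₁ · cos φ₂ · sin²(Δλ/2) = 0.299488.
c = 2·atan2(√a, √(1−a)) = 1.15816 rad → d = 6371·c ≈ 7378.64 km ≈ 3984.15 nmi.

3984 nmi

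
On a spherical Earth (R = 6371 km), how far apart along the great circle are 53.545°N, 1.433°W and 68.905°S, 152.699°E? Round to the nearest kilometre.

17851 km

Δλ = 152.699 − -1.433 = 154.132°.
Δφ = -68.905 − 53.545 = -122.450°.
a = sin²(Δφ/2) + cos φ₁ · cos φ₂ · sin²(Δλ/2) = 0.971426.
c = 2·atan2(√a, √(1−a)) = 2.80189 rad → d = 6371·c ≈ 17850.81 km.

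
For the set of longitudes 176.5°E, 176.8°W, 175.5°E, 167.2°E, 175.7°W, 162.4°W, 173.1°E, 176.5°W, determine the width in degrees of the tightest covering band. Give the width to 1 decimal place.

Sort the longitudes: -176.8°, -176.5°, -175.7°, -162.4°, +167.2°, +173.1°, +175.5°, +176.5°.
Eastward gaps between consecutive values (wrapping around): 0.3°, 0.8°, 13.3°, 329.6°, 5.9°, 2.4°, 1.0°, 6.7°.
Largest gap = 329.6° ⇒ minimal covering band is its complement: 360° − 329.6° = 30.4°.
Band runs from +167.2° eastward to -162.4°, crossing the antimeridian.

30.4°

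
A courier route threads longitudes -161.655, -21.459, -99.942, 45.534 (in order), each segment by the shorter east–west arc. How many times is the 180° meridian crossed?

Leg 1: -161.655° → -21.459°, shortest Δλ = 140.196° (east) — does not cross 180°.
Leg 2: -21.459° → -99.942°, shortest Δλ = -78.483° (west) — does not cross 180°.
Leg 3: -99.942° → +45.534°, shortest Δλ = 145.476° (east) — does not cross 180°.
Total crossings: 0.

0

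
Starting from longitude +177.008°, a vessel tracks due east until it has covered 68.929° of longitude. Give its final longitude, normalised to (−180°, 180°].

Start at +177.008°; shift +68.929° → +245.937°.
+245.937° lies outside (−180°, 180°]; subtract 360° → -114.063°.

-114.063°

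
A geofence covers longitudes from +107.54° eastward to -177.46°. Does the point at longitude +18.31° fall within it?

No

Band width going east from +107.54° to -177.46°: ((-177.46 − 107.54) mod 360) = 75.00°.
Offset of +18.31° east of the west edge: ((18.31 − 107.54) mod 360) = 270.77°.
270.77° > 75.00° ⇒ outside.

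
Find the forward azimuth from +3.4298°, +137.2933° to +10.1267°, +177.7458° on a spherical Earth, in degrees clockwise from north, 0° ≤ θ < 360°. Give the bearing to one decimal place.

78.4°

Δλ = 177.7458 − 137.2933 = 40.4525°.
θ = atan2( sin Δλ · cos φ₂ , cos φ₁ · sin φ₂ − sin φ₁ · cos φ₂ · cos Δλ )
  = atan2(0.63871, 0.13070) = 78.436° → normalised to [0°, 360°): 78.436°.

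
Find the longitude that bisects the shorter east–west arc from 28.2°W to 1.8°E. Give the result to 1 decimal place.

Signed shortest Δλ from -28.2° to +1.8° is +30.0°.
Midpoint longitude = -28.2° + (+30.0°)/2 = -28.2° + 15.0° = -13.2°.

13.2°W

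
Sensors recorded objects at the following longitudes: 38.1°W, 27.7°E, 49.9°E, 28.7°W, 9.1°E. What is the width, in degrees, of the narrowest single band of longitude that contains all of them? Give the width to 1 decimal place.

88.0°

Sort the longitudes: -38.1°, -28.7°, +9.1°, +27.7°, +49.9°.
Eastward gaps between consecutive values (wrapping around): 9.4°, 37.8°, 18.6°, 22.2°, 272.0°.
Largest gap = 272.0° ⇒ minimal covering band is its complement: 360° − 272.0° = 88.0°.
Band runs from -38.1° eastward to +49.9°.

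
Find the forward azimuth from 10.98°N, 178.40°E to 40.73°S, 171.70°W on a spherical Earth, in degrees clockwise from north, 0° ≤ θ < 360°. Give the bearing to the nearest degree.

171°

Δλ = -171.70 − 178.40 = -350.10°; wrapped into (−180°, 180°]: 9.90°.
θ = atan2( sin Δλ · cos φ₂ , cos φ₁ · sin φ₂ − sin φ₁ · cos φ₂ · cos Δλ )
  = atan2(0.13029, -0.78274) = 170.550° → normalised to [0°, 360°): 170.550°.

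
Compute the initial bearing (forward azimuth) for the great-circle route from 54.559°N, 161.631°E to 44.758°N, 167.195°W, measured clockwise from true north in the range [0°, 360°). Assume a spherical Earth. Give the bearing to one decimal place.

103.3°

Δλ = -167.195 − 161.631 = -328.826°; wrapped into (−180°, 180°]: 31.174°.
θ = atan2( sin Δλ · cos φ₂ , cos φ₁ · sin φ₂ − sin φ₁ · cos φ₂ · cos Δλ )
  = atan2(0.36757, -0.08669) = 103.270° → normalised to [0°, 360°): 103.270°.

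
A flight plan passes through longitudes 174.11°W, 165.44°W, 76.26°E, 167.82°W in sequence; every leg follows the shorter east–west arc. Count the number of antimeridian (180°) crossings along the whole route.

Leg 1: -174.11° → -165.44°, shortest Δλ = 8.67° (east) — does not cross 180°.
Leg 2: -165.44° → +76.26°, shortest Δλ = -118.3° (west) — crosses 180°.
Leg 3: +76.26° → -167.82°, shortest Δλ = 115.92° (east) — crosses 180°.
Total crossings: 2.

2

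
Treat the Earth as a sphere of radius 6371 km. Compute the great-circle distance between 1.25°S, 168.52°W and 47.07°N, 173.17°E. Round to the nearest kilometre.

5661 km

Δλ = 173.17 − -168.52 = 341.69°; wrapped into (−180°, 180°]: -18.31°.
Δφ = 47.07 − -1.25 = 48.32°.
a = sin²(Δφ/2) + cos φ₁ · cos φ₂ · sin²(Δλ/2) = 0.184753.
c = 2·atan2(√a, √(1−a)) = 0.88861 rad → d = 6371·c ≈ 5661.31 km.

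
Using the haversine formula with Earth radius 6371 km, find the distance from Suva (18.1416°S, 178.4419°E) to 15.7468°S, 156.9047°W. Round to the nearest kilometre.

Δλ = -156.9047 − 178.4419 = -335.3466°; wrapped into (−180°, 180°]: 24.6534°.
Δφ = -15.7468 − -18.1416 = 2.3948°.
a = sin²(Δφ/2) + cos φ₁ · cos φ₂ · sin²(Δλ/2) = 0.042122.
c = 2·atan2(√a, √(1−a)) = 0.41341 rad → d = 6371·c ≈ 2633.83 km.

2634 km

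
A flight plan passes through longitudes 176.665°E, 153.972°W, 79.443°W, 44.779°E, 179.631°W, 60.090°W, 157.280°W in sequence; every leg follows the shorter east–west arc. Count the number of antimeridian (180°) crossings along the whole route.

Leg 1: +176.665° → -153.972°, shortest Δλ = 29.363° (east) — crosses 180°.
Leg 2: -153.972° → -79.443°, shortest Δλ = 74.529° (east) — does not cross 180°.
Leg 3: -79.443° → +44.779°, shortest Δλ = 124.222° (east) — does not cross 180°.
Leg 4: +44.779° → -179.631°, shortest Δλ = 135.59° (east) — crosses 180°.
Leg 5: -179.631° → -60.090°, shortest Δλ = 119.541° (east) — does not cross 180°.
Leg 6: -60.090° → -157.280°, shortest Δλ = -97.19° (west) — does not cross 180°.
Total crossings: 2.

2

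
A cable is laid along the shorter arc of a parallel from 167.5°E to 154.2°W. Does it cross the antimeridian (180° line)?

Yes

Naïve |-154.2 − 167.5| = 321.7° > 180°, so the shorter arc goes the other way round — across 180°.
Signed shortest Δλ = ((-154.2 − 167.5 + 180) mod 360) − 180 = 38.3°.
Going east by 38.3° from +167.5° passes through 180° before reaching -154.2°.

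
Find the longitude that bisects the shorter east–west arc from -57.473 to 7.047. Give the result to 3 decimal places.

-25.213°

Signed shortest Δλ from -57.473° to +7.047° is +64.520°.
Midpoint longitude = -57.473° + (+64.520°)/2 = -57.473° + 32.260° = -25.213°.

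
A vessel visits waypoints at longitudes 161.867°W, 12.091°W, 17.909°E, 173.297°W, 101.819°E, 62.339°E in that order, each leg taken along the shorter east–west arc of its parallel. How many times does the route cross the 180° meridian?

2

Leg 1: -161.867° → -12.091°, shortest Δλ = 149.776° (east) — does not cross 180°.
Leg 2: -12.091° → +17.909°, shortest Δλ = 30.0° (east) — does not cross 180°.
Leg 3: +17.909° → -173.297°, shortest Δλ = 168.794° (east) — crosses 180°.
Leg 4: -173.297° → +101.819°, shortest Δλ = -84.884° (west) — crosses 180°.
Leg 5: +101.819° → +62.339°, shortest Δλ = -39.48° (west) — does not cross 180°.
Total crossings: 2.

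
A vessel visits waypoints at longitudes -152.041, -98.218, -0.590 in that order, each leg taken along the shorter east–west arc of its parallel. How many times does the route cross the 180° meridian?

0

Leg 1: -152.041° → -98.218°, shortest Δλ = 53.823° (east) — does not cross 180°.
Leg 2: -98.218° → -0.590°, shortest Δλ = 97.628° (east) — does not cross 180°.
Total crossings: 0.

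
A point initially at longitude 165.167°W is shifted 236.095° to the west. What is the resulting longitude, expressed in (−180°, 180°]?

Start at -165.167°; shift −236.095° → -401.262°.
-401.262° lies outside (−180°, 180°]; add 360° → -41.262°.

41.262°W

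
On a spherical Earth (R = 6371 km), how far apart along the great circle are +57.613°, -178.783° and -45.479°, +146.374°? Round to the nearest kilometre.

Δλ = 146.374 − -178.783 = 325.157°; wrapped into (−180°, 180°]: -34.843°.
Δφ = -45.479 − 57.613 = -103.092°.
a = sin²(Δφ/2) + cos φ₁ · cos φ₂ · sin²(Δλ/2) = 0.646924.
c = 2·atan2(√a, √(1−a)) = 1.86905 rad → d = 6371·c ≈ 11907.69 km.

11908 km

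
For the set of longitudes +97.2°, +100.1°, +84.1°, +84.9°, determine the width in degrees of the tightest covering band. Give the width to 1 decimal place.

Sort the longitudes: +84.1°, +84.9°, +97.2°, +100.1°.
Eastward gaps between consecutive values (wrapping around): 0.8°, 12.3°, 2.9°, 344.0°.
Largest gap = 344.0° ⇒ minimal covering band is its complement: 360° − 344.0° = 16.0°.
Band runs from +84.1° eastward to +100.1°.

16.0°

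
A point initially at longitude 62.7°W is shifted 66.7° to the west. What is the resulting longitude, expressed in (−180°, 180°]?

Start at -62.7°; shift −66.7° → -129.4°.
-129.4° already lies in (−180°, 180°].

129.4°W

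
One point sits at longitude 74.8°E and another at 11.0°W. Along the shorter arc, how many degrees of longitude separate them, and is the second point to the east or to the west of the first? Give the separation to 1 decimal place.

85.8° west

Raw difference: -11.0 − 74.8 = -85.8°.
Normalise into (−180°, 180°]: -85.8° stays -85.8°.
Negative ⇒ the second point lies to the west; separation 85.8°.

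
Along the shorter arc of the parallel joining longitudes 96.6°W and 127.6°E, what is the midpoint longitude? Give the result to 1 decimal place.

Signed shortest Δλ from -96.6° to +127.6° is -135.8°.
Midpoint longitude = -96.6° + (-135.8°)/2 = -96.6° − 67.9° = -164.5°.
(The naïve average (-96.6 + +127.6)/2 = 15.5° is on the wrong side of the globe.)

164.5°W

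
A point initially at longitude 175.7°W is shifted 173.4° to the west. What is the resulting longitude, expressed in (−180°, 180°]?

10.9°E

Start at -175.7°; shift −173.4° → -349.1°.
-349.1° lies outside (−180°, 180°]; add 360° → +10.9°.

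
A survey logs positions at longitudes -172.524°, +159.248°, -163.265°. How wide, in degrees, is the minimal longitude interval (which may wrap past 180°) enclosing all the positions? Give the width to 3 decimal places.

Sort the longitudes: -172.524°, -163.265°, +159.248°.
Eastward gaps between consecutive values (wrapping around): 9.259°, 322.513°, 28.228°.
Largest gap = 322.513° ⇒ minimal covering band is its complement: 360° − 322.513° = 37.487°.
Band runs from +159.248° eastward to -163.265°, crossing the antimeridian.

37.487°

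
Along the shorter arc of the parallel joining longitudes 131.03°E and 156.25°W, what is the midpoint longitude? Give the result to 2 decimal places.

167.39°E

Signed shortest Δλ from +131.03° to -156.25° is +72.72°.
Midpoint longitude = +131.03° + (+72.72°)/2 = +131.03° + 36.36° = +167.39°.
(The naïve average (+131.03 + -156.25)/2 = -12.61° is on the wrong side of the globe.)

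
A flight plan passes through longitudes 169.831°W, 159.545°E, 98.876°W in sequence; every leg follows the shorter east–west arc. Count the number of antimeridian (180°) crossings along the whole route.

Leg 1: -169.831° → +159.545°, shortest Δλ = -30.624° (west) — crosses 180°.
Leg 2: +159.545° → -98.876°, shortest Δλ = 101.579° (east) — crosses 180°.
Total crossings: 2.

2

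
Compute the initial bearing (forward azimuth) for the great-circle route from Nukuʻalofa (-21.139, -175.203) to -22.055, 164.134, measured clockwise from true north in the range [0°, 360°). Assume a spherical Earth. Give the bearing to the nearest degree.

263°

Δλ = 164.134 − -175.203 = 339.337°; wrapped into (−180°, 180°]: -20.663°.
θ = atan2( sin Δλ · cos φ₂ , cos φ₁ · sin φ₂ − sin φ₁ · cos φ₂ · cos Δλ )
  = atan2(-0.32705, -0.03749) = -96.539° → normalised to [0°, 360°): 263.461°.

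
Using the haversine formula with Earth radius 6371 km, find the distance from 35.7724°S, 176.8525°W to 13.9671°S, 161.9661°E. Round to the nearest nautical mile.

1737 nmi

Δλ = 161.9661 − -176.8525 = 338.8186°; wrapped into (−180°, 180°]: -21.1814°.
Δφ = -13.9671 − -35.7724 = 21.8053°.
a = sin²(Δφ/2) + cos φ₁ · cos φ₂ · sin²(Δλ/2) = 0.062371.
c = 2·atan2(√a, √(1−a)) = 0.50483 rad → d = 6371·c ≈ 3216.25 km ≈ 1736.64 nmi.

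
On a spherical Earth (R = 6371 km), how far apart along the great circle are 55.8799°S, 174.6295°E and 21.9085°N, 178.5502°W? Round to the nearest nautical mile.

4683 nmi

Δλ = -178.5502 − 174.6295 = -353.1797°; wrapped into (−180°, 180°]: 6.8203°.
Δφ = 21.9085 − -55.8799 = 77.7884°.
a = sin²(Δφ/2) + cos φ₁ · cos φ₂ · sin²(Δλ/2) = 0.396080.
c = 2·atan2(√a, √(1−a)) = 1.36143 rad → d = 6371·c ≈ 8673.67 km ≈ 4683.41 nmi.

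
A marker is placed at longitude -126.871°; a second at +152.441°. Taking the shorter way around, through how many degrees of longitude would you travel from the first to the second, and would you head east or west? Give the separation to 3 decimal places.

80.688° west

Raw difference: 152.441 − -126.871 = 279.312°.
Normalise into (−180°, 180°]: 279.312° − 360° = -80.688°.
Negative ⇒ the second point lies to the west; separation 80.688°.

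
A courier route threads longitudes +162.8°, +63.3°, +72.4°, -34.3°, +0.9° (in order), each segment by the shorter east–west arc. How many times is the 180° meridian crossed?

0

Leg 1: +162.8° → +63.3°, shortest Δλ = -99.5° (west) — does not cross 180°.
Leg 2: +63.3° → +72.4°, shortest Δλ = 9.1° (east) — does not cross 180°.
Leg 3: +72.4° → -34.3°, shortest Δλ = -106.7° (west) — does not cross 180°.
Leg 4: -34.3° → +0.9°, shortest Δλ = 35.2° (east) — does not cross 180°.
Total crossings: 0.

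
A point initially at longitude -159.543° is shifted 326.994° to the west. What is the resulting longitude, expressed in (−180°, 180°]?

-126.537°

Start at -159.543°; shift −326.994° → -486.537°.
-486.537° lies outside (−180°, 180°]; add 360° → -126.537°.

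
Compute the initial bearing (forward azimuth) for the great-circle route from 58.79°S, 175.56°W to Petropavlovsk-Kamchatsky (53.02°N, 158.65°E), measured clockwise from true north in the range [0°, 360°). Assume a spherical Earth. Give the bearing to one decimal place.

Δλ = 158.65 − -175.56 = 334.21°; wrapped into (−180°, 180°]: -25.79°.
θ = atan2( sin Δλ · cos φ₂ , cos φ₁ · sin φ₂ − sin φ₁ · cos φ₂ · cos Δλ )
  = atan2(-0.26171, 0.87718) = -16.613° → normalised to [0°, 360°): 343.387°.

343.4°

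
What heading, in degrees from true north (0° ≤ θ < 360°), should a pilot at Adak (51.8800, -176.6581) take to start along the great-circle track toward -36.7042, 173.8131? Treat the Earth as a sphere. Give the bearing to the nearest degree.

188°

Δλ = 173.8131 − -176.6581 = 350.4712°; wrapped into (−180°, 180°]: -9.5288°.
θ = atan2( sin Δλ · cos φ₂ , cos φ₁ · sin φ₂ − sin φ₁ · cos φ₂ · cos Δλ )
  = atan2(-0.13272, -0.99099) = -172.372° → normalised to [0°, 360°): 187.628°.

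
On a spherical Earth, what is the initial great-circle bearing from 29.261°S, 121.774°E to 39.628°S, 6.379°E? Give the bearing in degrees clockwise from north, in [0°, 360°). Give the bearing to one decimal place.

Δλ = 6.379 − 121.774 = -115.395°.
θ = atan2( sin Δλ · cos φ₂ , cos φ₁ · sin φ₂ − sin φ₁ · cos φ₂ · cos Δλ )
  = atan2(-0.69578, -0.71787) = -135.895° → normalised to [0°, 360°): 224.105°.

224.1°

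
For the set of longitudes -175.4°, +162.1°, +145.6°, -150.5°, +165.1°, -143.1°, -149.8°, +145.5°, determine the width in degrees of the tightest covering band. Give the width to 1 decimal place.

Sort the longitudes: -175.4°, -150.5°, -149.8°, -143.1°, +145.5°, +145.6°, +162.1°, +165.1°.
Eastward gaps between consecutive values (wrapping around): 24.9°, 0.7°, 6.7°, 288.6°, 0.1°, 16.5°, 3.0°, 19.5°.
Largest gap = 288.6° ⇒ minimal covering band is its complement: 360° − 288.6° = 71.4°.
Band runs from +145.5° eastward to -143.1°, crossing the antimeridian.

71.4°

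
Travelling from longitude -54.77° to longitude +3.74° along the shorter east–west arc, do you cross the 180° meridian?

Signed shortest Δλ = ((3.74 − -54.77 + 180) mod 360) − 180 = 58.51°.
Going east by 58.51° from -54.77° reaches +3.74° without touching 180°.

No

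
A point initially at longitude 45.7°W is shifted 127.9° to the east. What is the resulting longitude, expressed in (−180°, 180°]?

82.2°E

Start at -45.7°; shift +127.9° → +82.2°.
+82.2° already lies in (−180°, 180°].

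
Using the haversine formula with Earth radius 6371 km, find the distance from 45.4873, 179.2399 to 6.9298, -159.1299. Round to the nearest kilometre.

Δλ = -159.1299 − 179.2399 = -338.3698°; wrapped into (−180°, 180°]: 21.6302°.
Δφ = 6.9298 − 45.4873 = -38.5575°.
a = sin²(Δφ/2) + cos φ₁ · cos φ₂ · sin²(Δλ/2) = 0.133512.
c = 2·atan2(√a, √(1−a)) = 0.74811 rad → d = 6371·c ≈ 4766.21 km.

4766 km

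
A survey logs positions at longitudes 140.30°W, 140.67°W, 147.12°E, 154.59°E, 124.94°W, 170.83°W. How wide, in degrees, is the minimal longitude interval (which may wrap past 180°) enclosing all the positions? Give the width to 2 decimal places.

87.94°

Sort the longitudes: -170.83°, -140.67°, -140.30°, -124.94°, +147.12°, +154.59°.
Eastward gaps between consecutive values (wrapping around): 30.16°, 0.37°, 15.36°, 272.06°, 7.47°, 34.58°.
Largest gap = 272.06° ⇒ minimal covering band is its complement: 360° − 272.06° = 87.94°.
Band runs from +147.12° eastward to -124.94°, crossing the antimeridian.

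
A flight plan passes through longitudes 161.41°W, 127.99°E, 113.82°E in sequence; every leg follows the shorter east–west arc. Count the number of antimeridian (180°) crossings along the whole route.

1

Leg 1: -161.41° → +127.99°, shortest Δλ = -70.6° (west) — crosses 180°.
Leg 2: +127.99° → +113.82°, shortest Δλ = -14.17° (west) — does not cross 180°.
Total crossings: 1.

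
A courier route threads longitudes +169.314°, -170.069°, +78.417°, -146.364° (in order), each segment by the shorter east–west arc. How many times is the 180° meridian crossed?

3

Leg 1: +169.314° → -170.069°, shortest Δλ = 20.617° (east) — crosses 180°.
Leg 2: -170.069° → +78.417°, shortest Δλ = -111.514° (west) — crosses 180°.
Leg 3: +78.417° → -146.364°, shortest Δλ = 135.219° (east) — crosses 180°.
Total crossings: 3.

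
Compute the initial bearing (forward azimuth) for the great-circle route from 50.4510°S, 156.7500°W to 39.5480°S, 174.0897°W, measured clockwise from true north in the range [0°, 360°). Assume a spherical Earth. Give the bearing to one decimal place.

Δλ = -174.0897 − -156.7500 = -17.3397°.
θ = atan2( sin Δλ · cos φ₂ , cos φ₁ · sin φ₂ − sin φ₁ · cos φ₂ · cos Δλ )
  = atan2(-0.22981, 0.16213) = -54.798° → normalised to [0°, 360°): 305.202°.

305.2°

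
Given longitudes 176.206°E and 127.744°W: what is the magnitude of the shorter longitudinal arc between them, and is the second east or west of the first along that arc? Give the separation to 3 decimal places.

56.050° east

Raw difference: -127.744 − 176.206 = -303.95°.
Normalise into (−180°, 180°]: -303.95° + 360° = 56.05°.
Positive ⇒ the second point lies to the east; separation 56.050°.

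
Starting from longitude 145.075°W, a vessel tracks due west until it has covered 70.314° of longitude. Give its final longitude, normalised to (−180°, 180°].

144.611°E

Start at -145.075°; shift −70.314° → -215.389°.
-215.389° lies outside (−180°, 180°]; add 360° → +144.611°.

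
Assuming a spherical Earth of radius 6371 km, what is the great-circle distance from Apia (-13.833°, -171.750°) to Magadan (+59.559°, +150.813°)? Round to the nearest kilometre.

Δλ = 150.813 − -171.750 = 322.563°; wrapped into (−180°, 180°]: -37.437°.
Δφ = 59.559 − -13.833 = 73.392°.
a = sin²(Δφ/2) + cos φ₁ · cos φ₂ · sin²(Δλ/2) = 0.407755.
c = 2·atan2(√a, √(1−a)) = 1.38524 rad → d = 6371·c ≈ 8825.38 km.

8825 km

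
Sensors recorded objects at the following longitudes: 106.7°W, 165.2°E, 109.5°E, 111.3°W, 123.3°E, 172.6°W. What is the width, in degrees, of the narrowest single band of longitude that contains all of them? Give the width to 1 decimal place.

Sort the longitudes: -172.6°, -111.3°, -106.7°, +109.5°, +123.3°, +165.2°.
Eastward gaps between consecutive values (wrapping around): 61.3°, 4.6°, 216.2°, 13.8°, 41.9°, 22.2°.
Largest gap = 216.2° ⇒ minimal covering band is its complement: 360° − 216.2° = 143.8°.
Band runs from +109.5° eastward to -106.7°, crossing the antimeridian.

143.8°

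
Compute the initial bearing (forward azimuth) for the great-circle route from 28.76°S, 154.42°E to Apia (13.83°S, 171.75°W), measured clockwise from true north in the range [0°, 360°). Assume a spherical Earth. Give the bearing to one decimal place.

Δλ = -171.75 − 154.42 = -326.17°; wrapped into (−180°, 180°]: 33.83°.
θ = atan2( sin Δλ · cos φ₂ , cos φ₁ · sin φ₂ − sin φ₁ · cos φ₂ · cos Δλ )
  = atan2(0.54059, 0.17854) = 71.723° → normalised to [0°, 360°): 71.723°.

71.7°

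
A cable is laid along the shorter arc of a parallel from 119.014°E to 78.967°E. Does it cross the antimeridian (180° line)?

Signed shortest Δλ = ((78.967 − 119.014 + 180) mod 360) − 180 = -40.047°.
Going west by 40.047° from +119.014° reaches +78.967° without touching 180°.

No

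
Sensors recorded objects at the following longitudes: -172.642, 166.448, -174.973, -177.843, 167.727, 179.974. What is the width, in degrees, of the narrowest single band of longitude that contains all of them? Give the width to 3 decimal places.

Sort the longitudes: -177.843°, -174.973°, -172.642°, +166.448°, +167.727°, +179.974°.
Eastward gaps between consecutive values (wrapping around): 2.870°, 2.331°, 339.090°, 1.279°, 12.247°, 2.183°.
Largest gap = 339.090° ⇒ minimal covering band is its complement: 360° − 339.090° = 20.910°.
Band runs from +166.448° eastward to -172.642°, crossing the antimeridian.

20.910°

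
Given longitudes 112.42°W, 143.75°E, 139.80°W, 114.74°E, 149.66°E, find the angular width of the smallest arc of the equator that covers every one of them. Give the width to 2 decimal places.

132.84°

Sort the longitudes: -139.80°, -112.42°, +114.74°, +143.75°, +149.66°.
Eastward gaps between consecutive values (wrapping around): 27.38°, 227.16°, 29.01°, 5.91°, 70.54°.
Largest gap = 227.16° ⇒ minimal covering band is its complement: 360° − 227.16° = 132.84°.
Band runs from +114.74° eastward to -112.42°, crossing the antimeridian.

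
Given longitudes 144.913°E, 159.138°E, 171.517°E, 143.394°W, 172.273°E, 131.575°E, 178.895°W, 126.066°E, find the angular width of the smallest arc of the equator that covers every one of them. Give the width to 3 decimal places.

90.540°

Sort the longitudes: -178.895°, -143.394°, +126.066°, +131.575°, +144.913°, +159.138°, +171.517°, +172.273°.
Eastward gaps between consecutive values (wrapping around): 35.501°, 269.460°, 5.509°, 13.338°, 14.225°, 12.379°, 0.756°, 8.832°.
Largest gap = 269.460° ⇒ minimal covering band is its complement: 360° − 269.460° = 90.540°.
Band runs from +126.066° eastward to -143.394°, crossing the antimeridian.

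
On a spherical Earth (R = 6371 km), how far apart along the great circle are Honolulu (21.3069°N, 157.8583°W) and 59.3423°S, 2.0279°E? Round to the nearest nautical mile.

Δλ = 2.0279 − -157.8583 = 159.8862°.
Δφ = -59.3423 − 21.3069 = -80.6492°.
a = sin²(Δφ/2) + cos φ₁ · cos φ₂ · sin²(Δλ/2) = 0.879329.
c = 2·atan2(√a, √(1−a)) = 2.43205 rad → d = 6371·c ≈ 15494.57 km ≈ 8366.40 nmi.

8366 nmi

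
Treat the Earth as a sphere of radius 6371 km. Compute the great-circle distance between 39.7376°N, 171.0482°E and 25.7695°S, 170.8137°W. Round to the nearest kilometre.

7523 km

Δλ = -170.8137 − 171.0482 = -341.8619°; wrapped into (−180°, 180°]: 18.1381°.
Δφ = -25.7695 − 39.7376 = -65.5071°.
a = sin²(Δφ/2) + cos φ₁ · cos φ₂ · sin²(Δλ/2) = 0.309915.
c = 2·atan2(√a, √(1−a)) = 1.18082 rad → d = 6371·c ≈ 7522.99 km.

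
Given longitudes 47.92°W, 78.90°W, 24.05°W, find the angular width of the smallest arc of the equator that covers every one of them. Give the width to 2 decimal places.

54.85°

Sort the longitudes: -78.90°, -47.92°, -24.05°.
Eastward gaps between consecutive values (wrapping around): 30.98°, 23.87°, 305.15°.
Largest gap = 305.15° ⇒ minimal covering band is its complement: 360° − 305.15° = 54.85°.
Band runs from -78.90° eastward to -24.05°.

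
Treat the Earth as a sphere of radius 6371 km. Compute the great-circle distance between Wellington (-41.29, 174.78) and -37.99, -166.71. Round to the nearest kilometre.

Δλ = -166.71 − 174.78 = -341.49°; wrapped into (−180°, 180°]: 18.51°.
Δφ = -37.99 − -41.29 = 3.30°.
a = sin²(Δφ/2) + cos φ₁ · cos φ₂ · sin²(Δλ/2) = 0.016146.
c = 2·atan2(√a, √(1−a)) = 0.25482 rad → d = 6371·c ≈ 1623.49 km.

1623 km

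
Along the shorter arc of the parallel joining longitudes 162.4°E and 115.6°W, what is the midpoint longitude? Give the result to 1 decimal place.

Signed shortest Δλ from +162.4° to -115.6° is +82.0°.
Midpoint longitude = +162.4° + (+82.0°)/2 = +162.4° + 41.0° = +203.4°.
Normalise into (−180°, 180°]: -156.6°.
(The naïve average (+162.4 + -115.6)/2 = 23.4° is on the wrong side of the globe.)

156.6°W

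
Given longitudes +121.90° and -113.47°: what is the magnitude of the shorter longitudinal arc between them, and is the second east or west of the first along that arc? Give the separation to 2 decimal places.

Raw difference: -113.47 − 121.90 = -235.37°.
Normalise into (−180°, 180°]: -235.37° + 360° = 124.63°.
Positive ⇒ the second point lies to the east; separation 124.63°.

124.63° east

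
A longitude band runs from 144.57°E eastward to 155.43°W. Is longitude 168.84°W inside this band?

Band width going east from +144.57° to -155.43°: ((-155.43 − 144.57) mod 360) = 60.00°.
Offset of -168.84° east of the west edge: ((-168.84 − 144.57) mod 360) = 46.59°.
46.59° ≤ 60.00° ⇒ inside.

Yes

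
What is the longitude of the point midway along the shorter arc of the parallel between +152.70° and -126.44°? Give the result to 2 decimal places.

-166.87°

Signed shortest Δλ from +152.70° to -126.44° is +80.86°.
Midpoint longitude = +152.70° + (+80.86°)/2 = +152.70° + 40.43° = +193.13°.
Normalise into (−180°, 180°]: -166.87°.
(The naïve average (+152.70 + -126.44)/2 = 13.13° is on the wrong side of the globe.)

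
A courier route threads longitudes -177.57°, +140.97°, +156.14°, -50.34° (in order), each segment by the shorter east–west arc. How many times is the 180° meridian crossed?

Leg 1: -177.57° → +140.97°, shortest Δλ = -41.46° (west) — crosses 180°.
Leg 2: +140.97° → +156.14°, shortest Δλ = 15.17° (east) — does not cross 180°.
Leg 3: +156.14° → -50.34°, shortest Δλ = 153.52° (east) — crosses 180°.
Total crossings: 2.

2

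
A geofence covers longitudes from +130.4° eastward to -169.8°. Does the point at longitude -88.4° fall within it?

No

Band width going east from +130.4° to -169.8°: ((-169.8 − 130.4) mod 360) = 59.8°.
Offset of -88.4° east of the west edge: ((-88.4 − 130.4) mod 360) = 141.2°.
141.2° > 59.8° ⇒ outside.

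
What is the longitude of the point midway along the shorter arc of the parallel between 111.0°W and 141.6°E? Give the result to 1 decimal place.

Signed shortest Δλ from -111.0° to +141.6° is -107.4°.
Midpoint longitude = -111.0° + (-107.4°)/2 = -111.0° − 53.7° = -164.7°.
(The naïve average (-111.0 + +141.6)/2 = 15.3° is on the wrong side of the globe.)

164.7°W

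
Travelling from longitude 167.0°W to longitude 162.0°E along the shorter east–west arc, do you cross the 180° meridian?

Yes

Naïve |162.0 − -167.0| = 329.0° > 180°, so the shorter arc goes the other way round — across 180°.
Signed shortest Δλ = ((162.0 − -167.0 + 180) mod 360) − 180 = -31.0°.
Going west by 31.0° from -167.0° passes through 180° before reaching +162.0°.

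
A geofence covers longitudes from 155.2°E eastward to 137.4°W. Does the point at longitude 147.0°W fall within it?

Yes

Band width going east from +155.2° to -137.4°: ((-137.4 − 155.2) mod 360) = 67.4°.
Offset of -147.0° east of the west edge: ((-147.0 − 155.2) mod 360) = 57.8°.
57.8° ≤ 67.4° ⇒ inside.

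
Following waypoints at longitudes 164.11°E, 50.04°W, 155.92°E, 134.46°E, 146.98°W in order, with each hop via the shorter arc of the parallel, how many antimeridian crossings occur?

3

Leg 1: +164.11° → -50.04°, shortest Δλ = 145.85° (east) — crosses 180°.
Leg 2: -50.04° → +155.92°, shortest Δλ = -154.04° (west) — crosses 180°.
Leg 3: +155.92° → +134.46°, shortest Δλ = -21.46° (west) — does not cross 180°.
Leg 4: +134.46° → -146.98°, shortest Δλ = 78.56° (east) — crosses 180°.
Total crossings: 3.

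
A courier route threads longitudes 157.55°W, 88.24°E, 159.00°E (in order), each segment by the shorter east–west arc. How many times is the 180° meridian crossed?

Leg 1: -157.55° → +88.24°, shortest Δλ = -114.21° (west) — crosses 180°.
Leg 2: +88.24° → +159.00°, shortest Δλ = 70.76° (east) — does not cross 180°.
Total crossings: 1.

1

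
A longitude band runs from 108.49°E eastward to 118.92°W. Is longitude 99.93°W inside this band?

No

Band width going east from +108.49° to -118.92°: ((-118.92 − 108.49) mod 360) = 132.59°.
Offset of -99.93° east of the west edge: ((-99.93 − 108.49) mod 360) = 151.58°.
151.58° > 132.59° ⇒ outside.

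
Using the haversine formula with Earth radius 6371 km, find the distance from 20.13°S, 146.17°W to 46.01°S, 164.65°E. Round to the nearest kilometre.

5297 km

Δλ = 164.65 − -146.17 = 310.82°; wrapped into (−180°, 180°]: -49.18°.
Δφ = -46.01 − -20.13 = -25.88°.
a = sin²(Δφ/2) + cos φ₁ · cos φ₂ · sin²(Δλ/2) = 0.163062.
c = 2·atan2(√a, √(1−a)) = 0.83135 rad → d = 6371·c ≈ 5296.56 km.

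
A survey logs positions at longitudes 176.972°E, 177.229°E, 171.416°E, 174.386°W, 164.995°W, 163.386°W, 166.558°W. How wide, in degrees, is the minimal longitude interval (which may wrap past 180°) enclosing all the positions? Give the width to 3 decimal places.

Sort the longitudes: -174.386°, -166.558°, -164.995°, -163.386°, +171.416°, +176.972°, +177.229°.
Eastward gaps between consecutive values (wrapping around): 7.828°, 1.563°, 1.609°, 334.802°, 5.556°, 0.257°, 8.385°.
Largest gap = 334.802° ⇒ minimal covering band is its complement: 360° − 334.802° = 25.198°.
Band runs from +171.416° eastward to -163.386°, crossing the antimeridian.

25.198°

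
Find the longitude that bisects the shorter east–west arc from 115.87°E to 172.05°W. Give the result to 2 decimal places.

Signed shortest Δλ from +115.87° to -172.05° is +72.08°.
Midpoint longitude = +115.87° + (+72.08°)/2 = +115.87° + 36.04° = +151.91°.
(The naïve average (+115.87 + -172.05)/2 = -28.09° is on the wrong side of the globe.)

151.91°E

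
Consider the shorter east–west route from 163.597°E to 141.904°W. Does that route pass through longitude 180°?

Naïve |-141.904 − 163.597| = 305.501° > 180°, so the shorter arc goes the other way round — across 180°.
Signed shortest Δλ = ((-141.904 − 163.597 + 180) mod 360) − 180 = 54.499°.
Going east by 54.499° from +163.597° passes through 180° before reaching -141.904°.

Yes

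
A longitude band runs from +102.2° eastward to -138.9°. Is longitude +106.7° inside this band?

Yes

Band width going east from +102.2° to -138.9°: ((-138.9 − 102.2) mod 360) = 118.9°.
Offset of +106.7° east of the west edge: ((106.7 − 102.2) mod 360) = 4.5°.
4.5° ≤ 118.9° ⇒ inside.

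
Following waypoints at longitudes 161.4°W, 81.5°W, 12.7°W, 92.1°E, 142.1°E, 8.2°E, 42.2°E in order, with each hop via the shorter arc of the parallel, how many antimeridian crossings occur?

0

Leg 1: -161.4° → -81.5°, shortest Δλ = 79.9° (east) — does not cross 180°.
Leg 2: -81.5° → -12.7°, shortest Δλ = 68.8° (east) — does not cross 180°.
Leg 3: -12.7° → +92.1°, shortest Δλ = 104.8° (east) — does not cross 180°.
Leg 4: +92.1° → +142.1°, shortest Δλ = 50.0° (east) — does not cross 180°.
Leg 5: +142.1° → +8.2°, shortest Δλ = -133.9° (west) — does not cross 180°.
Leg 6: +8.2° → +42.2°, shortest Δλ = 34.0° (east) — does not cross 180°.
Total crossings: 0.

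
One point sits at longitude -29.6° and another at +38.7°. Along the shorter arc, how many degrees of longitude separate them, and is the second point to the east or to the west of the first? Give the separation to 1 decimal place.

Raw difference: 38.7 − -29.6 = 68.3°.
Normalise into (−180°, 180°]: 68.3° stays 68.3°.
Positive ⇒ the second point lies to the east; separation 68.3°.

68.3° east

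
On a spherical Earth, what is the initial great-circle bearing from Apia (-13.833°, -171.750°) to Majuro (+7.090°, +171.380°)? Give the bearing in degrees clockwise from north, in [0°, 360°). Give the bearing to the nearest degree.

Δλ = 171.380 − -171.750 = 343.130°; wrapped into (−180°, 180°]: -16.870°.
θ = atan2( sin Δλ · cos φ₂ , cos φ₁ · sin φ₂ − sin φ₁ · cos φ₂ · cos Δλ )
  = atan2(-0.28798, 0.34690) = -39.698° → normalised to [0°, 360°): 320.302°.

320°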